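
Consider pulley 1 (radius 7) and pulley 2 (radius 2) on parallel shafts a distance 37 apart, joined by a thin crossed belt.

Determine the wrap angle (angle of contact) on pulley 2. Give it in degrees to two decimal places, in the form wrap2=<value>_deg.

crossed belt: β = asin((r1+r2)/C) = asin(9/37) = 14.0780°
wrap1 = wrap2 = π + 2β = 208.1561°

wrap2=208.16_deg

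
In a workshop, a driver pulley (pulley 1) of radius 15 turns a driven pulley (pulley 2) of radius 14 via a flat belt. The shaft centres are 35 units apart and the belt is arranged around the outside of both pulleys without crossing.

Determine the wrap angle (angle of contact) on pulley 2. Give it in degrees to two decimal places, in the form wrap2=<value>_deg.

wrap2=176.73_deg

open belt: β = asin((r2−r1)/C) = asin(-1/35) = -1.6372°
wrap1 = π − 2β = 183.2745°
wrap2 = π + 2β = 176.7255°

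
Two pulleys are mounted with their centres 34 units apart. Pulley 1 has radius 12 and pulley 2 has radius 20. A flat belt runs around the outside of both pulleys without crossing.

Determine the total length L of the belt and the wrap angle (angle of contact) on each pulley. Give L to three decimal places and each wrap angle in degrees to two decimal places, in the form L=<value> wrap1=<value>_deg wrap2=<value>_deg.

open belt: β = asin((r2−r1)/C) = asin(8/34) = 13.6090°
wrap1 = π − 2β = 152.7821°
wrap2 = π + 2β = 207.2179°
tangent length = C·cosβ = 33.0454
L = r1·wrap1 + r2·wrap2 + 2·C·cosβ = 12·2.6666 + 20·3.6166 + 2·33.0454 = 170.4222

L=170.422 wrap1=152.78_deg wrap2=207.22_deg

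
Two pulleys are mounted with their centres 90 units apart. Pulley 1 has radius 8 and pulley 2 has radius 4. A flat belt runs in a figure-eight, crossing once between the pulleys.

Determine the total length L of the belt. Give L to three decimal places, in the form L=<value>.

crossed belt: β = asin((r1+r2)/C) = asin(12/90) = 7.6623°
wrap1 = wrap2 = π + 2β = 195.3245°
tangent length = C·cosβ = 89.1964
L = (r1+r2)·wrap + 2·C·cosβ = 12·3.4091 + 2·89.1964 = 219.3015

L=219.301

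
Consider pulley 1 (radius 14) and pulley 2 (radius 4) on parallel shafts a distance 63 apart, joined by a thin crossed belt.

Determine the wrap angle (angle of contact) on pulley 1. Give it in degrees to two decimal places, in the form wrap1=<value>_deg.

wrap1=213.20_deg

crossed belt: β = asin((r1+r2)/C) = asin(18/63) = 16.6015°
wrap1 = wrap2 = π + 2β = 213.2031°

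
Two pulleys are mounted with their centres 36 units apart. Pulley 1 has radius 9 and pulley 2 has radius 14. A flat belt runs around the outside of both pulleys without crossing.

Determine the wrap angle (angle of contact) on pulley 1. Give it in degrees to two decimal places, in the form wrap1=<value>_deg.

open belt: β = asin((r2−r1)/C) = asin(5/36) = 7.9836°
wrap1 = π − 2β = 164.0329°
wrap2 = π + 2β = 195.9671°

wrap1=164.03_deg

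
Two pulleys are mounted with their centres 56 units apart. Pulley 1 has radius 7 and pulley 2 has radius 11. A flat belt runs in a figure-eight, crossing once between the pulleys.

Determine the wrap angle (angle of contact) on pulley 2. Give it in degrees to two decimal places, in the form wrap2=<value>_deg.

wrap2=217.50_deg

crossed belt: β = asin((r1+r2)/C) = asin(18/56) = 18.7493°
wrap1 = wrap2 = π + 2β = 217.4987°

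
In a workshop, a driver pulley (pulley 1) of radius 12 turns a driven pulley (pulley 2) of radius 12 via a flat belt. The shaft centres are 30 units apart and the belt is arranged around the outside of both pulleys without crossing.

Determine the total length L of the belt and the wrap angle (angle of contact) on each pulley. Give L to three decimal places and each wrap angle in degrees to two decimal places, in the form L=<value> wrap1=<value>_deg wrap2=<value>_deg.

L=135.398 wrap1=180.00_deg wrap2=180.00_deg

open belt: β = asin((r2−r1)/C) = asin(0/30) = 0.0000°
wrap1 = π − 2β = 180.0000°
wrap2 = π + 2β = 180.0000°
tangent length = C·cosβ = 30.0000
L = r1·wrap1 + r2·wrap2 + 2·C·cosβ = 12·3.1416 + 12·3.1416 + 2·30.0000 = 135.3982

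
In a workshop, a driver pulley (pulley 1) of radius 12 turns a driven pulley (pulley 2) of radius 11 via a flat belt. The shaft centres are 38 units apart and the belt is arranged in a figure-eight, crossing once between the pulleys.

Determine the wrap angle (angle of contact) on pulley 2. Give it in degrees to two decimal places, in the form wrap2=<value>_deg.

crossed belt: β = asin((r1+r2)/C) = asin(23/38) = 37.2478°
wrap1 = wrap2 = π + 2β = 254.4956°

wrap2=254.50_deg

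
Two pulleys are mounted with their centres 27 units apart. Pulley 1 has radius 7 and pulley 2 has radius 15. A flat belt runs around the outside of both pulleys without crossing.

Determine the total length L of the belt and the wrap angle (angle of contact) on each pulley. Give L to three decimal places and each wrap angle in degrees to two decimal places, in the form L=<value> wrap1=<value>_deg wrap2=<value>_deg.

L=125.503 wrap1=145.53_deg wrap2=214.47_deg

open belt: β = asin((r2−r1)/C) = asin(8/27) = 17.2353°
wrap1 = π − 2β = 145.5294°
wrap2 = π + 2β = 214.4706°
tangent length = C·cosβ = 25.7876
L = r1·wrap1 + r2·wrap2 + 2·C·cosβ = 7·2.5400 + 15·3.7432 + 2·25.7876 = 125.5032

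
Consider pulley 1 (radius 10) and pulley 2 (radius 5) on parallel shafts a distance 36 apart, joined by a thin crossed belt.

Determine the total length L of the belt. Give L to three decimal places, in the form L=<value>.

crossed belt: β = asin((r1+r2)/C) = asin(15/36) = 24.6243°
wrap1 = wrap2 = π + 2β = 229.2486°
tangent length = C·cosβ = 32.7261
L = (r1+r2)·wrap + 2·C·cosβ = 15·4.0011 + 2·32.7261 = 125.4694

L=125.469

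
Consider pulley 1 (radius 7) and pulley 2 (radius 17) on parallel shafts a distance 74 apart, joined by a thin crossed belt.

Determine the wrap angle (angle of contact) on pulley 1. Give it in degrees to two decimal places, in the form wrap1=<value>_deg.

crossed belt: β = asin((r1+r2)/C) = asin(24/74) = 18.9246°
wrap1 = wrap2 = π + 2β = 217.8493°

wrap1=217.85_deg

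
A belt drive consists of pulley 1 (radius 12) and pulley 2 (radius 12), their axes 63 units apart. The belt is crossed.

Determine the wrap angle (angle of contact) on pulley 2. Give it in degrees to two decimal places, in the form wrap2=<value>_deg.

crossed belt: β = asin((r1+r2)/C) = asin(24/63) = 22.3927°
wrap1 = wrap2 = π + 2β = 224.7854°

wrap2=224.79_deg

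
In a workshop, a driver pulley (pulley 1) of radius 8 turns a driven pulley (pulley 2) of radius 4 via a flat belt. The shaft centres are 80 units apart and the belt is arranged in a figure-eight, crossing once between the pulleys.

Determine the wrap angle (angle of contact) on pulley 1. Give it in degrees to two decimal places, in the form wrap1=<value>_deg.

crossed belt: β = asin((r1+r2)/C) = asin(12/80) = 8.6269°
wrap1 = wrap2 = π + 2β = 197.2539°

wrap1=197.25_deg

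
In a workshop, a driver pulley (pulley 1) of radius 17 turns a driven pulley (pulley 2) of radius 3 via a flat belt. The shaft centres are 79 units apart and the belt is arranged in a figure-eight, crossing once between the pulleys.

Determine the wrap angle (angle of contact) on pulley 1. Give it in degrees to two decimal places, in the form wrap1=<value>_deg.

wrap1=209.33_deg

crossed belt: β = asin((r1+r2)/C) = asin(20/79) = 14.6649°
wrap1 = wrap2 = π + 2β = 209.3297°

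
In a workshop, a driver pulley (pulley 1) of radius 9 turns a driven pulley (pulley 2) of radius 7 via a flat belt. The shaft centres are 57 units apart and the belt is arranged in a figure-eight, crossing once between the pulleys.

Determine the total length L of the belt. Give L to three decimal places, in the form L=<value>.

crossed belt: β = asin((r1+r2)/C) = asin(16/57) = 16.3021°
wrap1 = wrap2 = π + 2β = 212.6042°
tangent length = C·cosβ = 54.7083
L = (r1+r2)·wrap + 2·C·cosβ = 16·3.7106 + 2·54.7083 = 168.7869

L=168.787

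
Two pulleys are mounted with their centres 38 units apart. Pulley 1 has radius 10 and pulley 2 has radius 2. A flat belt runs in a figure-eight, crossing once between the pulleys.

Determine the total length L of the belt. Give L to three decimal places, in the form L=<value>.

L=117.521

crossed belt: β = asin((r1+r2)/C) = asin(12/38) = 18.4085°
wrap1 = wrap2 = π + 2β = 216.8170°
tangent length = C·cosβ = 36.0555
L = (r1+r2)·wrap + 2·C·cosβ = 12·3.7842 + 2·36.0555 = 117.5211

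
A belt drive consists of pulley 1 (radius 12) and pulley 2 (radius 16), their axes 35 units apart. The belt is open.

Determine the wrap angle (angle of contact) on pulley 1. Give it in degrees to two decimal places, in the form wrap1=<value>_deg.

wrap1=166.88_deg

open belt: β = asin((r2−r1)/C) = asin(4/35) = 6.5624°
wrap1 = π − 2β = 166.8751°
wrap2 = π + 2β = 193.1249°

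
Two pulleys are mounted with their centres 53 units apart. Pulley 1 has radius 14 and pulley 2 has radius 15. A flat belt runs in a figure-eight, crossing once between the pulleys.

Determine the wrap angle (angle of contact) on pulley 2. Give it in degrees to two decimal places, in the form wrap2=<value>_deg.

wrap2=246.35_deg

crossed belt: β = asin((r1+r2)/C) = asin(29/53) = 33.1731°
wrap1 = wrap2 = π + 2β = 246.3461°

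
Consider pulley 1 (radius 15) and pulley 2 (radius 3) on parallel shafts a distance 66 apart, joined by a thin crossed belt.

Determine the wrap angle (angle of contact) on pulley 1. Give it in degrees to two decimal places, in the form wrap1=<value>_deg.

crossed belt: β = asin((r1+r2)/C) = asin(18/66) = 15.8266°
wrap1 = wrap2 = π + 2β = 211.6532°

wrap1=211.65_deg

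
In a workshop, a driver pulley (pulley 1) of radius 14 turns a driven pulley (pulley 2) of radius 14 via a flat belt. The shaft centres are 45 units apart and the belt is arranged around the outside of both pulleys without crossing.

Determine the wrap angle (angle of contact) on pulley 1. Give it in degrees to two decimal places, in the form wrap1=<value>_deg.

open belt: β = asin((r2−r1)/C) = asin(0/45) = 0.0000°
wrap1 = π − 2β = 180.0000°
wrap2 = π + 2β = 180.0000°

wrap1=180.00_deg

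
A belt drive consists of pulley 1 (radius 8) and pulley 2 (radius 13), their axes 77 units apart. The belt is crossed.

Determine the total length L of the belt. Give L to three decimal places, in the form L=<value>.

crossed belt: β = asin((r1+r2)/C) = asin(21/77) = 15.8266°
wrap1 = wrap2 = π + 2β = 211.6532°
tangent length = C·cosβ = 74.0810
L = (r1+r2)·wrap + 2·C·cosβ = 21·3.6940 + 2·74.0810 = 225.7370

L=225.737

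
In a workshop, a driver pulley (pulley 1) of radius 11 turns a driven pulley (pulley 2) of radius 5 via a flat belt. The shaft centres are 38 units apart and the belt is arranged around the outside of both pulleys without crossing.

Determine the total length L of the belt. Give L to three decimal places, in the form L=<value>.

L=127.215

open belt: β = asin((r2−r1)/C) = asin(-6/38) = -9.0847°
wrap1 = π − 2β = 198.1694°
wrap2 = π + 2β = 161.8306°
tangent length = C·cosβ = 37.5233
L = r1·wrap1 + r2·wrap2 + 2·C·cosβ = 11·3.4587 + 5·2.8245 + 2·37.5233 = 127.2148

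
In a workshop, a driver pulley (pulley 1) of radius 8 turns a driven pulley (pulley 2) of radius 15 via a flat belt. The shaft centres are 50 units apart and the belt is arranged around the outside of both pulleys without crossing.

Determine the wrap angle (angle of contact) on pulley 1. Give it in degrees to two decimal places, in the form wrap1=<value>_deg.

wrap1=163.90_deg

open belt: β = asin((r2−r1)/C) = asin(7/50) = 8.0478°
wrap1 = π − 2β = 163.9043°
wrap2 = π + 2β = 196.0957°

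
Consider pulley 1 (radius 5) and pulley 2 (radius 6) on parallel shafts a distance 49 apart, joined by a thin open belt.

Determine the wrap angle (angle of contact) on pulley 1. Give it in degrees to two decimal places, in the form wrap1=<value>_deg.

open belt: β = asin((r2−r1)/C) = asin(1/49) = 1.1694°
wrap1 = π − 2β = 177.6612°
wrap2 = π + 2β = 182.3388°

wrap1=177.66_deg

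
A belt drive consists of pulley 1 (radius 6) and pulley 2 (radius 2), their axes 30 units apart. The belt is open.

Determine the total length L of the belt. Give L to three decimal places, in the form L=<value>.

L=85.667

open belt: β = asin((r2−r1)/C) = asin(-4/30) = -7.6623°
wrap1 = π − 2β = 195.3245°
wrap2 = π + 2β = 164.6755°
tangent length = C·cosβ = 29.7321
L = r1·wrap1 + r2·wrap2 + 2·C·cosβ = 6·3.4091 + 2·2.8741 + 2·29.7321 = 85.6669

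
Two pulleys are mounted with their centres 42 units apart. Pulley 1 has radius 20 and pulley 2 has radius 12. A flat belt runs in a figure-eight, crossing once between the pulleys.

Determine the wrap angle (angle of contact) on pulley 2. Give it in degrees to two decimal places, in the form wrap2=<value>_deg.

wrap2=279.26_deg

crossed belt: β = asin((r1+r2)/C) = asin(32/42) = 49.6324°
wrap1 = wrap2 = π + 2β = 279.2648°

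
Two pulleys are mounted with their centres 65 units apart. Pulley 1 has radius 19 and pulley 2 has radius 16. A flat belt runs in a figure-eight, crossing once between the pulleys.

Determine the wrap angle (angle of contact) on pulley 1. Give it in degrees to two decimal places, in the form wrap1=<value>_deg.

wrap1=245.16_deg

crossed belt: β = asin((r1+r2)/C) = asin(35/65) = 32.5790°
wrap1 = wrap2 = π + 2β = 245.1579°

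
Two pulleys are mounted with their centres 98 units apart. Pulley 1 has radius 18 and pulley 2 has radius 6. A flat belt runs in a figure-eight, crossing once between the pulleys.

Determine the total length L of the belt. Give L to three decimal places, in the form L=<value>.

L=277.306

crossed belt: β = asin((r1+r2)/C) = asin(24/98) = 14.1758°
wrap1 = wrap2 = π + 2β = 208.3516°
tangent length = C·cosβ = 95.0158
L = (r1+r2)·wrap + 2·C·cosβ = 24·3.6364 + 2·95.0158 = 277.3057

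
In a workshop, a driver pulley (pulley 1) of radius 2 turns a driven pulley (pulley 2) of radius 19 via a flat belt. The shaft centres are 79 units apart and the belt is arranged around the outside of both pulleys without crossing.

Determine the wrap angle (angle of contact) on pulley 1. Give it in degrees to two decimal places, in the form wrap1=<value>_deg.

wrap1=155.15_deg

open belt: β = asin((r2−r1)/C) = asin(17/79) = 12.4267°
wrap1 = π − 2β = 155.1467°
wrap2 = π + 2β = 204.8533°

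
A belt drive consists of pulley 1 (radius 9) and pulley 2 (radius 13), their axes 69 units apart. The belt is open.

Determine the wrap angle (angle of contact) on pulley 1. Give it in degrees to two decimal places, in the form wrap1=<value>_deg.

open belt: β = asin((r2−r1)/C) = asin(4/69) = 3.3234°
wrap1 = π − 2β = 173.3533°
wrap2 = π + 2β = 186.6467°

wrap1=173.35_deg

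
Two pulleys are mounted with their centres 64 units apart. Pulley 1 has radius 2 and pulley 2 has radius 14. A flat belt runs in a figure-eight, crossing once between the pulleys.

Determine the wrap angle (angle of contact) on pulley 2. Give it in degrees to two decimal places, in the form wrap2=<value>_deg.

crossed belt: β = asin((r1+r2)/C) = asin(16/64) = 14.4775°
wrap1 = wrap2 = π + 2β = 208.9550°

wrap2=208.96_deg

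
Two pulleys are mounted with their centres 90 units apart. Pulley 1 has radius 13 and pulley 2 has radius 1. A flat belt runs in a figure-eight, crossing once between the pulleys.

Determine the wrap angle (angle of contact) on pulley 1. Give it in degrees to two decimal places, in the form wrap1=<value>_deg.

crossed belt: β = asin((r1+r2)/C) = asin(14/90) = 8.9490°
wrap1 = wrap2 = π + 2β = 197.8980°

wrap1=197.90_deg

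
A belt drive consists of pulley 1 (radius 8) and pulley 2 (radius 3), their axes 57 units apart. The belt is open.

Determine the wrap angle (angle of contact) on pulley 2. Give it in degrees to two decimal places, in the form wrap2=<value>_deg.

open belt: β = asin((r2−r1)/C) = asin(-5/57) = -5.0324°
wrap1 = π − 2β = 190.0648°
wrap2 = π + 2β = 169.9352°

wrap2=169.94_deg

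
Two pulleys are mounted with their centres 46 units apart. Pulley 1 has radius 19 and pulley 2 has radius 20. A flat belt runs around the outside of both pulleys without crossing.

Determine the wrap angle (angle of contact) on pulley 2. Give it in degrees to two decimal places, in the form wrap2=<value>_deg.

wrap2=182.49_deg

open belt: β = asin((r2−r1)/C) = asin(1/46) = 1.2457°
wrap1 = π − 2β = 177.5087°
wrap2 = π + 2β = 182.4913°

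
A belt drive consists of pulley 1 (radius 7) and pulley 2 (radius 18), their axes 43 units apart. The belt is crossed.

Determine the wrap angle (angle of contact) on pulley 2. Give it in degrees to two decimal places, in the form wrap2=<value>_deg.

crossed belt: β = asin((r1+r2)/C) = asin(25/43) = 35.5487°
wrap1 = wrap2 = π + 2β = 251.0975°

wrap2=251.10_deg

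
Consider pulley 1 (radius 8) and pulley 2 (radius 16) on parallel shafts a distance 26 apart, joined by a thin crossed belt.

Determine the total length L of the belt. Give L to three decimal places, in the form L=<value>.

L=151.846

crossed belt: β = asin((r1+r2)/C) = asin(24/26) = 67.3801°
wrap1 = wrap2 = π + 2β = 314.7603°
tangent length = C·cosβ = 10.0000
L = (r1+r2)·wrap + 2·C·cosβ = 24·5.4936 + 2·10.0000 = 151.8465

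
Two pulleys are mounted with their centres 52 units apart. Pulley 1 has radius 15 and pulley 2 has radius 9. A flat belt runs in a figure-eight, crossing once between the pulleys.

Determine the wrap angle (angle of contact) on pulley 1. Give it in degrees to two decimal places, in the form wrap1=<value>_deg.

crossed belt: β = asin((r1+r2)/C) = asin(24/52) = 27.4864°
wrap1 = wrap2 = π + 2β = 234.9729°

wrap1=234.97_deg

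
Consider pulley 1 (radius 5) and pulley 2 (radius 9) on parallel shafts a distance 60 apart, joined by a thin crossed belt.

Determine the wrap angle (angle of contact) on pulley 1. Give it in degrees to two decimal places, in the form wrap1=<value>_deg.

crossed belt: β = asin((r1+r2)/C) = asin(14/60) = 13.4934°
wrap1 = wrap2 = π + 2β = 206.9868°

wrap1=206.99_deg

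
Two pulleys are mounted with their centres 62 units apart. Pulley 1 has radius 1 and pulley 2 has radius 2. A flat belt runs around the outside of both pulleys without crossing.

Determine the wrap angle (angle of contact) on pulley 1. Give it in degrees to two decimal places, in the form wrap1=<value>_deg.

open belt: β = asin((r2−r1)/C) = asin(1/62) = 0.9242°
wrap1 = π − 2β = 178.1517°
wrap2 = π + 2β = 181.8483°

wrap1=178.15_deg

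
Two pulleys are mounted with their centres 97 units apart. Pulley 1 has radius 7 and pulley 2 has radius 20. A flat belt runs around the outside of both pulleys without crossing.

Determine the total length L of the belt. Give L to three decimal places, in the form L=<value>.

L=280.568

open belt: β = asin((r2−r1)/C) = asin(13/97) = 7.7020°
wrap1 = π − 2β = 164.5960°
wrap2 = π + 2β = 195.4040°
tangent length = C·cosβ = 96.1249
L = r1·wrap1 + r2·wrap2 + 2·C·cosβ = 7·2.8727 + 20·3.4104 + 2·96.1249 = 280.5679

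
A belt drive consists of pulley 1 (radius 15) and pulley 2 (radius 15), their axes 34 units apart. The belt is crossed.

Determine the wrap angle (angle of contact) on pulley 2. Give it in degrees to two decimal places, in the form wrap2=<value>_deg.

wrap2=303.86_deg

crossed belt: β = asin((r1+r2)/C) = asin(30/34) = 61.9275°
wrap1 = wrap2 = π + 2β = 303.8550°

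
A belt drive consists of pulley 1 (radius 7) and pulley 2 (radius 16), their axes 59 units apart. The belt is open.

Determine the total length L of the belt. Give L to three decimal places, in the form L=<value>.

open belt: β = asin((r2−r1)/C) = asin(9/59) = 8.7743°
wrap1 = π − 2β = 162.4514°
wrap2 = π + 2β = 197.5486°
tangent length = C·cosβ = 58.3095
L = r1·wrap1 + r2·wrap2 + 2·C·cosβ = 7·2.8353 + 16·3.4479 + 2·58.3095 = 191.6322

L=191.632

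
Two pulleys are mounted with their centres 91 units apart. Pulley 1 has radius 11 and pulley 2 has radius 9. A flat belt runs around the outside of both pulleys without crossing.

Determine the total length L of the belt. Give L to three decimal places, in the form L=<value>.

open belt: β = asin((r2−r1)/C) = asin(-2/91) = -1.2593°
wrap1 = π − 2β = 182.5187°
wrap2 = π + 2β = 177.4813°
tangent length = C·cosβ = 90.9780
L = r1·wrap1 + r2·wrap2 + 2·C·cosβ = 11·3.1856 + 9·3.0976 + 2·90.9780 = 244.8758

L=244.876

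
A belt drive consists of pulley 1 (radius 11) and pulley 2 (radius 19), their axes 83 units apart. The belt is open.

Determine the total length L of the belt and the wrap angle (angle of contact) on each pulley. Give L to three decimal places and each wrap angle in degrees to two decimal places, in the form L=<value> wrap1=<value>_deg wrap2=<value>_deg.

L=261.019 wrap1=168.94_deg wrap2=191.06_deg

open belt: β = asin((r2−r1)/C) = asin(8/83) = 5.5311°
wrap1 = π − 2β = 168.9379°
wrap2 = π + 2β = 191.0621°
tangent length = C·cosβ = 82.6136
L = r1·wrap1 + r2·wrap2 + 2·C·cosβ = 11·2.9485 + 19·3.3347 + 2·82.6136 = 261.0195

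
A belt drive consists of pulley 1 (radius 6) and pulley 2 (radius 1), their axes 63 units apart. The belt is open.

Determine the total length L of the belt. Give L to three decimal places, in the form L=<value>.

L=148.388

open belt: β = asin((r2−r1)/C) = asin(-5/63) = -4.5521°
wrap1 = π − 2β = 189.1041°
wrap2 = π + 2β = 170.8959°
tangent length = C·cosβ = 62.8013
L = r1·wrap1 + r2·wrap2 + 2·C·cosβ = 6·3.3005 + 1·2.9827 + 2·62.8013 = 148.3882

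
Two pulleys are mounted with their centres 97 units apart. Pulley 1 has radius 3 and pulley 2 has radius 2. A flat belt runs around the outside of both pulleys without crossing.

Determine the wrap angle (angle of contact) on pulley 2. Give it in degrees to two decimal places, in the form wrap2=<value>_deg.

open belt: β = asin((r2−r1)/C) = asin(-1/97) = -0.5907°
wrap1 = π − 2β = 181.1814°
wrap2 = π + 2β = 178.8186°

wrap2=178.82_deg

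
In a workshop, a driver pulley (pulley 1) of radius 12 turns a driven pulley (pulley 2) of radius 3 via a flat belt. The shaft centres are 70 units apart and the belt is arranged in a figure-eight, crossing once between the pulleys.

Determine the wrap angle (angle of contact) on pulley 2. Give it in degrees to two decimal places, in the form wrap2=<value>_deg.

wrap2=204.75_deg

crossed belt: β = asin((r1+r2)/C) = asin(15/70) = 12.3736°
wrap1 = wrap2 = π + 2β = 204.7473°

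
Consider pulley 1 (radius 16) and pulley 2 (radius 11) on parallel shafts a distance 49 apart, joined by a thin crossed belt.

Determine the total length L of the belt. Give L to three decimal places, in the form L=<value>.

crossed belt: β = asin((r1+r2)/C) = asin(27/49) = 33.4370°
wrap1 = wrap2 = π + 2β = 246.8741°
tangent length = C·cosβ = 40.8901
L = (r1+r2)·wrap + 2·C·cosβ = 27·4.3088 + 2·40.8901 = 198.1169

L=198.117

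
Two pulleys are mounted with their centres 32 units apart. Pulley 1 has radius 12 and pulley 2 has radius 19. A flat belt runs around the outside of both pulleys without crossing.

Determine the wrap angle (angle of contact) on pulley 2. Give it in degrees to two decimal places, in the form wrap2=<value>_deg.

open belt: β = asin((r2−r1)/C) = asin(7/32) = 12.6356°
wrap1 = π − 2β = 154.7287°
wrap2 = π + 2β = 205.2713°

wrap2=205.27_deg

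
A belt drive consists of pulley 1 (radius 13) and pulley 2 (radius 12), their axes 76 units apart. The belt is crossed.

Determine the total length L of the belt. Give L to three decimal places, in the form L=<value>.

L=238.840

crossed belt: β = asin((r1+r2)/C) = asin(25/76) = 19.2049°
wrap1 = wrap2 = π + 2β = 218.4098°
tangent length = C·cosβ = 71.7705
L = (r1+r2)·wrap + 2·C·cosβ = 25·3.8120 + 2·71.7705 = 238.8402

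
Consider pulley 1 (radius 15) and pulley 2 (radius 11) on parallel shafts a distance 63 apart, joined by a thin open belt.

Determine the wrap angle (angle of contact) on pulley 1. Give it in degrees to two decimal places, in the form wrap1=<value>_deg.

open belt: β = asin((r2−r1)/C) = asin(-4/63) = -3.6403°
wrap1 = π − 2β = 187.2806°
wrap2 = π + 2β = 172.7194°

wrap1=187.28_deg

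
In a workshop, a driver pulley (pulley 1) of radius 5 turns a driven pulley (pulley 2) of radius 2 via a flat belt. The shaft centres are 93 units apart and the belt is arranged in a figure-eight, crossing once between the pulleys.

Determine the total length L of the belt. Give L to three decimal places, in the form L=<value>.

crossed belt: β = asin((r1+r2)/C) = asin(7/93) = 4.3167°
wrap1 = wrap2 = π + 2β = 188.6333°
tangent length = C·cosβ = 92.7362
L = (r1+r2)·wrap + 2·C·cosβ = 7·3.2923 + 2·92.7362 = 208.5183

L=208.518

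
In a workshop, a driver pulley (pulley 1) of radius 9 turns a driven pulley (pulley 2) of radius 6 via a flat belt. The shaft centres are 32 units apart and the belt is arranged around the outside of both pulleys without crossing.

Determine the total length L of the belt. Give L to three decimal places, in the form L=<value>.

L=111.405

open belt: β = asin((r2−r1)/C) = asin(-3/32) = -5.3794°
wrap1 = π − 2β = 190.7588°
wrap2 = π + 2β = 169.2412°
tangent length = C·cosβ = 31.8591
L = r1·wrap1 + r2·wrap2 + 2·C·cosβ = 9·3.3294 + 6·2.9538 + 2·31.8591 = 111.4053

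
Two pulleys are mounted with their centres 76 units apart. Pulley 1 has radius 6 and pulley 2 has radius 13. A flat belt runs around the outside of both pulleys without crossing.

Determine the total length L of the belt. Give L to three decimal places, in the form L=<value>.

open belt: β = asin((r2−r1)/C) = asin(7/76) = 5.2847°
wrap1 = π − 2β = 169.4305°
wrap2 = π + 2β = 190.5695°
tangent length = C·cosβ = 75.6769
L = r1·wrap1 + r2·wrap2 + 2·C·cosβ = 6·2.9571 + 13·3.3261 + 2·75.6769 = 212.3355

L=212.335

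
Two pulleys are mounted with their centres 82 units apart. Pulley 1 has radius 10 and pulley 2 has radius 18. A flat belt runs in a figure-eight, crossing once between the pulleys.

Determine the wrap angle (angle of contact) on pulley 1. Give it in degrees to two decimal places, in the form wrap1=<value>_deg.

wrap1=219.93_deg

crossed belt: β = asin((r1+r2)/C) = asin(28/82) = 19.9661°
wrap1 = wrap2 = π + 2β = 219.9321°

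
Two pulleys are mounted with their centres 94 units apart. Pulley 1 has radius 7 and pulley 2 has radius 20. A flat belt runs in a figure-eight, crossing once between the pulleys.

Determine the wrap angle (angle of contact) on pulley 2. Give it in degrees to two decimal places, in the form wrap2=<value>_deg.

wrap2=213.38_deg

crossed belt: β = asin((r1+r2)/C) = asin(27/94) = 16.6924°
wrap1 = wrap2 = π + 2β = 213.3849°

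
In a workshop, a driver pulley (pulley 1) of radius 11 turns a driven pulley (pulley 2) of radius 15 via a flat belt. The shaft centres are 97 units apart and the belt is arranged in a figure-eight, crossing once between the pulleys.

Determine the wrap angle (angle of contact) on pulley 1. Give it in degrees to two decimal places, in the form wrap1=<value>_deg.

wrap1=211.10_deg

crossed belt: β = asin((r1+r2)/C) = asin(26/97) = 15.5477°
wrap1 = wrap2 = π + 2β = 211.0955°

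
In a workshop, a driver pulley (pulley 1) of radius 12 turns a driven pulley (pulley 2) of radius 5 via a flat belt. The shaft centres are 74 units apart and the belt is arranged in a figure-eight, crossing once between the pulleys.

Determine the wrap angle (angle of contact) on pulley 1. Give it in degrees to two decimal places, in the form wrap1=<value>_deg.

wrap1=206.56_deg

crossed belt: β = asin((r1+r2)/C) = asin(17/74) = 13.2812°
wrap1 = wrap2 = π + 2β = 206.5623°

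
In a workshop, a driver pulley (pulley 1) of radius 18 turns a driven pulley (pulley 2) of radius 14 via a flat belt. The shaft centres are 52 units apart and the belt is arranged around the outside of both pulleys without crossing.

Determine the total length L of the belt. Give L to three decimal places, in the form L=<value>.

open belt: β = asin((r2−r1)/C) = asin(-4/52) = -4.4117°
wrap1 = π − 2β = 188.8235°
wrap2 = π + 2β = 171.1765°
tangent length = C·cosβ = 51.8459
L = r1·wrap1 + r2·wrap2 + 2·C·cosβ = 18·3.2956 + 14·2.9876 + 2·51.8459 = 204.8388

L=204.839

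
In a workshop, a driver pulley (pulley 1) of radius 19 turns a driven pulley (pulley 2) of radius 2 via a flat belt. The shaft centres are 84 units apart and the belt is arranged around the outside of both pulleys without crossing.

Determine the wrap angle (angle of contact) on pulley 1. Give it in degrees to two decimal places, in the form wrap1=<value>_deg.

wrap1=203.35_deg

open belt: β = asin((r2−r1)/C) = asin(-17/84) = -11.6762°
wrap1 = π − 2β = 203.3525°
wrap2 = π + 2β = 156.6475°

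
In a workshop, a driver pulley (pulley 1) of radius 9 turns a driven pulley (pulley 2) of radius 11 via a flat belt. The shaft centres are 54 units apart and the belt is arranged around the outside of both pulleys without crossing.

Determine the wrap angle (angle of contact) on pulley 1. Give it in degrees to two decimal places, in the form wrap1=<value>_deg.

open belt: β = asin((r2−r1)/C) = asin(2/54) = 2.1226°
wrap1 = π − 2β = 175.7549°
wrap2 = π + 2β = 184.2451°

wrap1=175.75_deg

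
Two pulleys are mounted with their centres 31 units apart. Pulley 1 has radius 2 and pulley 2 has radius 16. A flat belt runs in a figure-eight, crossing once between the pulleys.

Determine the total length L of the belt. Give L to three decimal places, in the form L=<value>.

L=129.329

crossed belt: β = asin((r1+r2)/C) = asin(18/31) = 35.4959°
wrap1 = wrap2 = π + 2β = 250.9919°
tangent length = C·cosβ = 25.2389
L = (r1+r2)·wrap + 2·C·cosβ = 18·4.3806 + 2·25.2389 = 129.3291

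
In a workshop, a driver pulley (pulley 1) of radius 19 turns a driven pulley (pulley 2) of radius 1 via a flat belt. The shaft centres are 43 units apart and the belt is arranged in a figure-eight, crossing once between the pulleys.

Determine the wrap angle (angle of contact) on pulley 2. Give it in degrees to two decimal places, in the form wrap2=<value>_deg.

crossed belt: β = asin((r1+r2)/C) = asin(20/43) = 27.7177°
wrap1 = wrap2 = π + 2β = 235.4355°

wrap2=235.44_deg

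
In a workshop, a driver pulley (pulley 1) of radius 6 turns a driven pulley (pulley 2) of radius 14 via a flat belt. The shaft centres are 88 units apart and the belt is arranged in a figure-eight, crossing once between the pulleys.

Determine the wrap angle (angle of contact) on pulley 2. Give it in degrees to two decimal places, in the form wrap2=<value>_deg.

crossed belt: β = asin((r1+r2)/C) = asin(20/88) = 13.1366°
wrap1 = wrap2 = π + 2β = 206.2731°

wrap2=206.27_deg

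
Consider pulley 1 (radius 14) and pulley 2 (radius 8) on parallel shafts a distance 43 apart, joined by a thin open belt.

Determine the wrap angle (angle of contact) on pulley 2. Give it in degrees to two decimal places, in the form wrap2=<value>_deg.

wrap2=163.96_deg

open belt: β = asin((r2−r1)/C) = asin(-6/43) = -8.0209°
wrap1 = π − 2β = 196.0419°
wrap2 = π + 2β = 163.9581°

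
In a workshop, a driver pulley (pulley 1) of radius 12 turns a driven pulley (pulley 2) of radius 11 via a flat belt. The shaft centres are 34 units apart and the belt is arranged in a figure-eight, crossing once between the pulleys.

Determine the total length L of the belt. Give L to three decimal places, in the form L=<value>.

crossed belt: β = asin((r1+r2)/C) = asin(23/34) = 42.5685°
wrap1 = wrap2 = π + 2β = 265.1369°
tangent length = C·cosβ = 25.0400
L = (r1+r2)·wrap + 2·C·cosβ = 23·4.6275 + 2·25.0400 = 156.5127

L=156.513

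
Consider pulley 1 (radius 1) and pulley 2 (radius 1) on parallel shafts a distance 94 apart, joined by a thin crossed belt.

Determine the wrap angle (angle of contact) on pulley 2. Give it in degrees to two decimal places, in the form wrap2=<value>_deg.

crossed belt: β = asin((r1+r2)/C) = asin(2/94) = 1.2192°
wrap1 = wrap2 = π + 2β = 182.4383°

wrap2=182.44_deg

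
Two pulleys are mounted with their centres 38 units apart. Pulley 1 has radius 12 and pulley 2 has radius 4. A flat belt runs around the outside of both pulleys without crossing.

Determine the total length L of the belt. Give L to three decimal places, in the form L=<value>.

L=127.956

open belt: β = asin((r2−r1)/C) = asin(-8/38) = -12.1532°
wrap1 = π − 2β = 204.3064°
wrap2 = π + 2β = 155.6936°
tangent length = C·cosβ = 37.1484
L = r1·wrap1 + r2·wrap2 + 2·C·cosβ = 12·3.5658 + 4·2.7174 + 2·37.1484 = 127.9560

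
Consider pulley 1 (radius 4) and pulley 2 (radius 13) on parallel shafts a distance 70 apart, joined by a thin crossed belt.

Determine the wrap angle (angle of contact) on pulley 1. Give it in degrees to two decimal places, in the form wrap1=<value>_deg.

crossed belt: β = asin((r1+r2)/C) = asin(17/70) = 14.0552°
wrap1 = wrap2 = π + 2β = 208.1105°

wrap1=208.11_deg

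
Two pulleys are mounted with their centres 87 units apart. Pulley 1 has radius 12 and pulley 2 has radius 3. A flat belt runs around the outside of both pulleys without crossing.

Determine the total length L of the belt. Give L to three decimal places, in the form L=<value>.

open belt: β = asin((r2−r1)/C) = asin(-9/87) = -5.9378°
wrap1 = π − 2β = 191.8755°
wrap2 = π + 2β = 168.1245°
tangent length = C·cosβ = 86.5332
L = r1·wrap1 + r2·wrap2 + 2·C·cosβ = 12·3.3489 + 3·2.9343 + 2·86.5332 = 222.0558

L=222.056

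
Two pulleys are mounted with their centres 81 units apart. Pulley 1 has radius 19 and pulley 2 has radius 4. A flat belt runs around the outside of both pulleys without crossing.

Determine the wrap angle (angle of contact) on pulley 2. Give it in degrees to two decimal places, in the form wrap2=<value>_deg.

open belt: β = asin((r2−r1)/C) = asin(-15/81) = -10.6719°
wrap1 = π − 2β = 201.3439°
wrap2 = π + 2β = 158.6561°

wrap2=158.66_deg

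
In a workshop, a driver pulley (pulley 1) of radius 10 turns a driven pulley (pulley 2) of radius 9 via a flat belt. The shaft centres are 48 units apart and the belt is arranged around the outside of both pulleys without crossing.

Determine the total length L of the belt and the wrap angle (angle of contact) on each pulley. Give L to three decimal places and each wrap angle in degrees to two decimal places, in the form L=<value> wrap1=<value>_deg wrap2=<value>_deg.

L=155.711 wrap1=182.39_deg wrap2=177.61_deg

open belt: β = asin((r2−r1)/C) = asin(-1/48) = -1.1937°
wrap1 = π − 2β = 182.3875°
wrap2 = π + 2β = 177.6125°
tangent length = C·cosβ = 47.9896
L = r1·wrap1 + r2·wrap2 + 2·C·cosβ = 10·3.1833 + 9·3.0999 + 2·47.9896 = 155.7111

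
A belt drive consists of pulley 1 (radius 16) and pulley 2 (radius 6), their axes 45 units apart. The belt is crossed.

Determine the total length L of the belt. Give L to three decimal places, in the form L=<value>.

crossed belt: β = asin((r1+r2)/C) = asin(22/45) = 29.2676°
wrap1 = wrap2 = π + 2β = 238.5352°
tangent length = C·cosβ = 39.2556
L = (r1+r2)·wrap + 2·C·cosβ = 22·4.1632 + 2·39.2556 = 170.1021

L=170.102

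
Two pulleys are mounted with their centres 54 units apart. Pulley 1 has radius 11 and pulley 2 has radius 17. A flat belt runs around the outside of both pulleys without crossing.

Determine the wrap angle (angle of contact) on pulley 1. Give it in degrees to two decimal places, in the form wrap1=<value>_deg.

wrap1=167.24_deg

open belt: β = asin((r2−r1)/C) = asin(6/54) = 6.3794°
wrap1 = π − 2β = 167.2413°
wrap2 = π + 2β = 192.7587°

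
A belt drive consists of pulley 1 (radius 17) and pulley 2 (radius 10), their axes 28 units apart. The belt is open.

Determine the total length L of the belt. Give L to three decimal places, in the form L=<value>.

L=142.582

open belt: β = asin((r2−r1)/C) = asin(-7/28) = -14.4775°
wrap1 = π − 2β = 208.9550°
wrap2 = π + 2β = 151.0450°
tangent length = C·cosβ = 27.1109
L = r1·wrap1 + r2·wrap2 + 2·C·cosβ = 17·3.6470 + 10·2.6362 + 2·27.1109 = 142.5823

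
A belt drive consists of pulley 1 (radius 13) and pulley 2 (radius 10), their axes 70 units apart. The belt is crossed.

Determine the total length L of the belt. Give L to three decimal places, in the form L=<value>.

crossed belt: β = asin((r1+r2)/C) = asin(23/70) = 19.1821°
wrap1 = wrap2 = π + 2β = 218.3642°
tangent length = C·cosβ = 66.1135
L = (r1+r2)·wrap + 2·C·cosβ = 23·3.8112 + 2·66.1135 = 219.8841

L=219.884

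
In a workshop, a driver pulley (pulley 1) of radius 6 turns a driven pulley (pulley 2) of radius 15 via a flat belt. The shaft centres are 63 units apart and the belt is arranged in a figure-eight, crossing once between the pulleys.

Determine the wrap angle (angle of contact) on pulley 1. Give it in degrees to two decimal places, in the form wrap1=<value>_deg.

wrap1=218.94_deg

crossed belt: β = asin((r1+r2)/C) = asin(21/63) = 19.4712°
wrap1 = wrap2 = π + 2β = 218.9424°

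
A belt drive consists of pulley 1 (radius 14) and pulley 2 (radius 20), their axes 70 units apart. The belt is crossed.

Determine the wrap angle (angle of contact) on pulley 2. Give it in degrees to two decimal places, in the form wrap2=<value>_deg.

crossed belt: β = asin((r1+r2)/C) = asin(34/70) = 29.0593°
wrap1 = wrap2 = π + 2β = 238.1186°

wrap2=238.12_deg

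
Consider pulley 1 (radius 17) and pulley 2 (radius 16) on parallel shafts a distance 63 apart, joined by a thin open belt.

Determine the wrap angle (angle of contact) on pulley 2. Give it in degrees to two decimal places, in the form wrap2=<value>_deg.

open belt: β = asin((r2−r1)/C) = asin(-1/63) = -0.9095°
wrap1 = π − 2β = 181.8190°
wrap2 = π + 2β = 178.1810°

wrap2=178.18_deg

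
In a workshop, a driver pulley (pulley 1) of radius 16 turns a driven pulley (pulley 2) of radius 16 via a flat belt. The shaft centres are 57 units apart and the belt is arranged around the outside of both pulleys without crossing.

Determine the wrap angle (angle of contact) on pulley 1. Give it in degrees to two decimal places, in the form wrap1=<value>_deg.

wrap1=180.00_deg

open belt: β = asin((r2−r1)/C) = asin(0/57) = 0.0000°
wrap1 = π − 2β = 180.0000°
wrap2 = π + 2β = 180.0000°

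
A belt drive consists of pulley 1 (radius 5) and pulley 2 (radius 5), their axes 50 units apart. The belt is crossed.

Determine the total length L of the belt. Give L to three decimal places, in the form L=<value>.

L=133.423

crossed belt: β = asin((r1+r2)/C) = asin(10/50) = 11.5370°
wrap1 = wrap2 = π + 2β = 203.0739°
tangent length = C·cosβ = 48.9898
L = (r1+r2)·wrap + 2·C·cosβ = 10·3.5443 + 2·48.9898 = 133.4227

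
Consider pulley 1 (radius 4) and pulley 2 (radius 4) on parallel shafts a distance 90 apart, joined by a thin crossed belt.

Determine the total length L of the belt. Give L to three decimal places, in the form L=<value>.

L=205.844

crossed belt: β = asin((r1+r2)/C) = asin(8/90) = 5.0997°
wrap1 = wrap2 = π + 2β = 190.1994°
tangent length = C·cosβ = 89.6437
L = (r1+r2)·wrap + 2·C·cosβ = 8·3.3196 + 2·89.6437 = 205.8443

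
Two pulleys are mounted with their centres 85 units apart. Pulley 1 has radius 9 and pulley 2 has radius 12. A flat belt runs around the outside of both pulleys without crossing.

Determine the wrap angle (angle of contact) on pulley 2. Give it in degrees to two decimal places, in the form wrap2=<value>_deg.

wrap2=184.05_deg

open belt: β = asin((r2−r1)/C) = asin(3/85) = 2.0226°
wrap1 = π − 2β = 175.9548°
wrap2 = π + 2β = 184.0452°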